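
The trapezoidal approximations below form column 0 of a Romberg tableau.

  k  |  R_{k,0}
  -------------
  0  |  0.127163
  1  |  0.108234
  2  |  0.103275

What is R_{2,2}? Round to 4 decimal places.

0.1016

R_{1,1} = 0.108234 + (0.108234 − 0.127163)/3 = 0.101924
R_{2,1} = (4·0.103275 − 0.108234) / 3 = 0.101622
R_{2,2} = 0.101622 + (0.101622 − 0.101924)/15 = 0.101602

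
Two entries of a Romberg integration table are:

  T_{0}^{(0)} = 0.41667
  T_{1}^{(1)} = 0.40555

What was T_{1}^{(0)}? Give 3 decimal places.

From T_{1}^{(1)} = (4·T_{1}^{(0)} − T_{0}^{(0)})/3, solve for T_{1}^{(0)}:
4·T_{1}^{(0)} = 3·0.40555 + 0.41667 = 1.63332
T_{1}^{(0)} = 0.40833

0.408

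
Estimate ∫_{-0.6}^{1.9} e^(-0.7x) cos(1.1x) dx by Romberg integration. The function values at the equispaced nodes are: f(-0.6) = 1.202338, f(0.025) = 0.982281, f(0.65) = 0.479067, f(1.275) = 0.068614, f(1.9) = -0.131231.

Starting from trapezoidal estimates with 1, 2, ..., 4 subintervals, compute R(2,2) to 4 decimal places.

R(0,0) (trapezoid, 1 panel, h=2.5000): 1.338884
R(1,0) (trapezoid, 2 panels, h=1.2500): 1.268276
R(2,0) (trapezoid, 4 panels, h=0.6250): 1.290947
R(1,1) = 1.268276 + (1.268276 − 1.338884)/3 = 1.244740
R(2,1) = 1.290947 + (1.290947 − 1.268276)/3 = 1.298504
R(2,2) = 1.298504 + (1.298504 − 1.244740)/15 = 1.302088

1.3021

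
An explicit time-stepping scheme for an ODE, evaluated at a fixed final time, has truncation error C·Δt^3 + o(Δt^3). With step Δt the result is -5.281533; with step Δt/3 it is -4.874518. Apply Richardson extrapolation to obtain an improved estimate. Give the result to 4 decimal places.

-4.8589

Extrapolated value = (27·A(Δt/3) − A(Δt)) / (27 − 1)
= (27·(-4.874518) − (-5.281533)) / 26
= -126.330453 / 26 = -4.858864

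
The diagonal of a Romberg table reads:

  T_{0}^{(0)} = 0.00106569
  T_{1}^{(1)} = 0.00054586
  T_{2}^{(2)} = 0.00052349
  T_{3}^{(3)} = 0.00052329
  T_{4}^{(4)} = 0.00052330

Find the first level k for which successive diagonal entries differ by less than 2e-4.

k = 2

|T_{1}^{(1)} − T_{0}^{(0)}| = 0.00051983 ≥ 2e-4
|T_{2}^{(2)} − T_{1}^{(1)}| = 0.00002237 < 2e-4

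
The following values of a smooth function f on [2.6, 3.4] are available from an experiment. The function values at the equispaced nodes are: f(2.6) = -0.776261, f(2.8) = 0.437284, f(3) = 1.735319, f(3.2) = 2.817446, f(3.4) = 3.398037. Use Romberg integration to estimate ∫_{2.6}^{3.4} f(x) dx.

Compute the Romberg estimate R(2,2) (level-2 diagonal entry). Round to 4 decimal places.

R(0,0) (trapezoid, 1 panel, h=0.8000): 1.048710
R(1,0) (trapezoid, 2 panels, h=0.4000): 1.218483
R(2,0) (trapezoid, 4 panels, h=0.2000): 1.260187
R(1,1) = 1.218483 + (1.218483 − 1.048710)/3 = 1.275074
R(2,1) = 1.260187 + (1.260187 − 1.218483)/3 = 1.274088
R(2,2) = 1.274088 + (1.274088 − 1.275074)/15 = 1.274022

1.2740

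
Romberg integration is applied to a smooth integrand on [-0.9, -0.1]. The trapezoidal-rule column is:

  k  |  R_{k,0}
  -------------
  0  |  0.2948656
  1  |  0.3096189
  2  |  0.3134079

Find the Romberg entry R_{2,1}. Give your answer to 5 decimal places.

0.31467

Richardson extrapolation on the trapezoidal column (denominator 4−1=3):
R_{2,1} = 0.3134079 + (0.3134079 − 0.3096189)/3 = 0.3146709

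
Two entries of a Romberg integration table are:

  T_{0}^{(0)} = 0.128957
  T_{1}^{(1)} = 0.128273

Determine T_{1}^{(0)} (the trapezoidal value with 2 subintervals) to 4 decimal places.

0.1284

From T_{1}^{(1)} = (4·T_{1}^{(0)} − T_{0}^{(0)})/3, solve for T_{1}^{(0)}:
4·T_{1}^{(0)} = 3·0.128273 + 0.128957 = 0.513776
T_{1}^{(0)} = 0.128444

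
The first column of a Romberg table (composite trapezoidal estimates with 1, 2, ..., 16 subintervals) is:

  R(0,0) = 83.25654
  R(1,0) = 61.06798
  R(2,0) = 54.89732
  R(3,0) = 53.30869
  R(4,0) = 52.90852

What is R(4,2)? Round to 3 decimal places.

Richardson extrapolation on the trapezoidal column (denominator 4−1=3):
R(3,1) = 53.30869 + (53.30869 − 54.89732)/3 = 52.77915
R(4,1) = (4·52.90852 − 53.30869) / 3 = 52.77513
R(4,2) = 52.77513 + (52.77513 − 52.77915)/15 = 52.77486

52.775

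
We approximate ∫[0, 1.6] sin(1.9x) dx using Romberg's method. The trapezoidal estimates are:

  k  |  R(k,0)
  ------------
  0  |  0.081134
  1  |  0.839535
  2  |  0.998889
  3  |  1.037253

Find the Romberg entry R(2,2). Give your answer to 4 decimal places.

R(1,1) = 0.839535 + (0.839535 − 0.081134)/3 = 1.092335
R(2,1) = (4·0.998889 − 0.839535) / 3 = 1.052007
R(2,2) = (16·1.052007 − 1.092335) / 15 = 1.049318

1.0493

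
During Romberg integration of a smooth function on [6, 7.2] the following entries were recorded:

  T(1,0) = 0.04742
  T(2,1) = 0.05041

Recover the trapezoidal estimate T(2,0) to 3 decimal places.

0.050

From T(2,1) = (4·T(2,0) − T(1,0))/3, solve for T(2,0):
4·T(2,0) = 3·0.05041 + 0.04742 = 0.19865
T(2,0) = 0.04966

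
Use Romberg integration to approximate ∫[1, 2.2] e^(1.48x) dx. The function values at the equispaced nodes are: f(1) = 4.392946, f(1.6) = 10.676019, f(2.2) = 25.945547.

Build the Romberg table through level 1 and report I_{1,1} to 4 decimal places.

14.6085

I_{0,0} (trapezoid, 1 panel, h=1.2000): 18.203096
I_{1,0} (trapezoid, 2 panels, h=0.6000): 15.507159
I_{1,1} = 15.507159 + (15.507159 − 18.203096)/3 = 14.608513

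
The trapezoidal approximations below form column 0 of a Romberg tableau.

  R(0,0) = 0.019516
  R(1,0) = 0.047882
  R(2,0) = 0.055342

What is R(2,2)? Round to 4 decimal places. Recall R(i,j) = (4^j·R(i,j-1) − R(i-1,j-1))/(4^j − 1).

R(1,1) = 0.047882 + (0.047882 − 0.019516)/3 = 0.057337
R(2,1) = (4·0.055342 − 0.047882) / 3 = 0.057829
R(2,2) = (16·0.057829 − 0.057337) / 15 = 0.057862
(Column j=1 coincides with Simpson's rule on the same nodes.)

0.0579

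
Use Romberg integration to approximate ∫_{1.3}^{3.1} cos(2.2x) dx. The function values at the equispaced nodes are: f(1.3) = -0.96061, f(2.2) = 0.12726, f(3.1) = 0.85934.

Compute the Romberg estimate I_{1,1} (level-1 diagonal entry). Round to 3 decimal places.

0.122

I_{0,0} (trapezoid, 1 panel, h=1.8000): -0.09114
I_{1,0} (trapezoid, 2 panels, h=0.9000): 0.06896
I_{1,1} = 0.06896 + (0.06896 − (-0.09114))/3 = 0.12233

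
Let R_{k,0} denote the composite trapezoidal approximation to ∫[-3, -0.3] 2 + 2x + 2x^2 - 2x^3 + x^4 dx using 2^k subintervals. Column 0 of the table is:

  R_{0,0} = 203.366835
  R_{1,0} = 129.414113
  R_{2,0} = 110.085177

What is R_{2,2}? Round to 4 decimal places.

Richardson extrapolation on the trapezoidal column (denominator 4−1=3):
R_{1,1} = (4·129.414113 − 203.366835) / 3 = 104.763206
R_{2,1} = (4·110.085177 − 129.414113) / 3 = 103.642198
R_{2,2} = 103.642198 + (103.642198 − 104.763206)/15 = 103.567464

103.5675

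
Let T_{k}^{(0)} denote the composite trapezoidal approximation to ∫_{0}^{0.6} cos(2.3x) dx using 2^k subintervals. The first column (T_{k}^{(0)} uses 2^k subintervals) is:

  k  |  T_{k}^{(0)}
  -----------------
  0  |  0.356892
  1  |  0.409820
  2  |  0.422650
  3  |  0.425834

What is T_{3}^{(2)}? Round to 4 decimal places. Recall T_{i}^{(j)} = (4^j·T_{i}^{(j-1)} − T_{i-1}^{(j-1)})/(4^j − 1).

Richardson extrapolation on the trapezoidal column (denominator 4−1=3):
T_{2}^{(1)} = 0.422650 + (0.422650 − 0.409820)/3 = 0.426927
T_{3}^{(1)} = (4·0.425834 − 0.422650) / 3 = 0.426895
T_{3}^{(2)} = (16·0.426895 − 0.426927) / 15 = 0.426893
(Column j=1 coincides with Simpson's rule on the same nodes.)

0.4269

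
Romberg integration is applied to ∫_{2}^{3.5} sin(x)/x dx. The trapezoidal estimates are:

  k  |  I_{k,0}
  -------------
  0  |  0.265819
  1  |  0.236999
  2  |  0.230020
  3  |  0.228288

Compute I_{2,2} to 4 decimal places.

0.2277

Richardson extrapolation on the trapezoidal column (denominator 4−1=3):
I_{1,1} = 0.236999 + (0.236999 − 0.265819)/3 = 0.227392
I_{2,1} = 0.230020 + (0.230020 − 0.236999)/3 = 0.227694
I_{2,2} = 0.227694 + (0.227694 − 0.227392)/15 = 0.227714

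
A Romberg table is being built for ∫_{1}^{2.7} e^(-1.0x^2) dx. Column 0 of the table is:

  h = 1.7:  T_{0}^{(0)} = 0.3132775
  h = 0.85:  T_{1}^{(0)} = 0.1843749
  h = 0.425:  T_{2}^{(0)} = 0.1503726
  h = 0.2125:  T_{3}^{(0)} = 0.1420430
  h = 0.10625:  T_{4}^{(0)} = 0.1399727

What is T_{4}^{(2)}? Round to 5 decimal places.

0.13928

T_{3}^{(1)} = 0.1420430 + (0.1420430 − 0.1503726)/3 = 0.1392665
T_{4}^{(1)} = (4·0.1399727 − 0.1420430) / 3 = 0.1392826
T_{4}^{(2)} = 0.1392826 + (0.1392826 − 0.1392665)/15 = 0.1392837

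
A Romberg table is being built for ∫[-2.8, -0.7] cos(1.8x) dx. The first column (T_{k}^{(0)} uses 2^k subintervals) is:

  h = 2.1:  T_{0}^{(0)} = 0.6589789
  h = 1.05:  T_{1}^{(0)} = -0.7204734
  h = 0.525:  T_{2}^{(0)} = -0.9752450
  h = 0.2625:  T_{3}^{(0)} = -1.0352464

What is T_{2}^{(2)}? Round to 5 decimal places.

-1.05216

Richardson extrapolation on the trapezoidal column (denominator 4−1=3):
T_{1}^{(1)} = -0.7204734 + (-0.7204734 − 0.6589789)/3 = -1.1802908
T_{2}^{(1)} = -0.9752450 + (-0.9752450 − (-0.7204734))/3 = -1.0601689
T_{2}^{(2)} = -1.0601689 + (-1.0601689 − (-1.1802908))/15 = -1.0521608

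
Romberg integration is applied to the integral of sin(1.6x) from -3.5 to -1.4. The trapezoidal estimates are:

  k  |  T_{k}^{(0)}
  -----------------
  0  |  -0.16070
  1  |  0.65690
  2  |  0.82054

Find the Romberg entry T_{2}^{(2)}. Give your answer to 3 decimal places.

0.871

Richardson extrapolation on the trapezoidal column (denominator 4−1=3):
T_{1}^{(1)} = 0.65690 + (0.65690 − (-0.16070))/3 = 0.92943
T_{2}^{(1)} = 0.82054 + (0.82054 − 0.65690)/3 = 0.87509
T_{2}^{(2)} = (16·0.87509 − 0.92943) / 15 = 0.87147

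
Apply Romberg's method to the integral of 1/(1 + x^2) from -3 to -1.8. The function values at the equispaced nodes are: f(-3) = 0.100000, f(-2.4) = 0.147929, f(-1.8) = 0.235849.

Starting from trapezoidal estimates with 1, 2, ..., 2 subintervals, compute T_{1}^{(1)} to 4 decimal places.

0.1855

T_{0}^{(0)} (trapezoid, 1 panel, h=1.2000): 0.201509
T_{1}^{(0)} (trapezoid, 2 panels, h=0.6000): 0.189512
T_{1}^{(1)} = 0.189512 + (0.189512 − 0.201509)/3 = 0.185513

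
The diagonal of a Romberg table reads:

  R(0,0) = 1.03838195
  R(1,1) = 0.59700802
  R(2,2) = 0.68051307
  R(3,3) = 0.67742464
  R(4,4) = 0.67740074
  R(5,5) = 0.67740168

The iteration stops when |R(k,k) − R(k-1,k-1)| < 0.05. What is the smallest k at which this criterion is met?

k = 3

|R(1,1) − R(0,0)| = 0.44137393 ≥ 0.05
|R(2,2) − R(1,1)| = 0.08350505 ≥ 0.05
|R(3,3) − R(2,2)| = 0.00308843 < 0.05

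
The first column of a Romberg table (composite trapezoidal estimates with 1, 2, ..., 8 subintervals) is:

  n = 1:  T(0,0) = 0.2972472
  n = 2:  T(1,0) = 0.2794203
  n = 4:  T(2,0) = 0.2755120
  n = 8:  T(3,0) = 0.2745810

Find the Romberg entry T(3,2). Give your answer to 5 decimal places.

0.27427

Richardson extrapolation on the trapezoidal column (denominator 4−1=3):
T(2,1) = (4·0.2755120 − 0.2794203) / 3 = 0.2742092
T(3,1) = 0.2745810 + (0.2745810 − 0.2755120)/3 = 0.2742707
T(3,2) = 0.2742707 + (0.2742707 − 0.2742092)/15 = 0.2742748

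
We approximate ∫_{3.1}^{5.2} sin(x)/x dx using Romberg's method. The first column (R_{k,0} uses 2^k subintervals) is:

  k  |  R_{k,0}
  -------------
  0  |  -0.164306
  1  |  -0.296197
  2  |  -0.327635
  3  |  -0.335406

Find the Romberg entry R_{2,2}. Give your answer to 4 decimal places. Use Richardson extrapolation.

Richardson extrapolation on the trapezoidal column (denominator 4−1=3):
R_{1,1} = (4·(-0.296197) − (-0.164306)) / 3 = -0.340161
R_{2,1} = (4·(-0.327635) − (-0.296197)) / 3 = -0.338114
R_{2,2} = -0.338114 + (-0.338114 − (-0.340161))/15 = -0.337978

-0.3380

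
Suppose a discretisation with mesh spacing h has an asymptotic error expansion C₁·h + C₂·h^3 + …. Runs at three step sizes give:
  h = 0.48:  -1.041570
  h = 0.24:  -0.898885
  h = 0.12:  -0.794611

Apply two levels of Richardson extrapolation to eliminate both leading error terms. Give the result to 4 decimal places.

-0.6809

First eliminate the h term (factor 2^1 = 2):
  B₁ = (2·(-0.898885) − (-1.041570))/1 = -0.756200
  B₂ = (2·(-0.794611) − (-0.898885))/1 = -0.690337
Then eliminate the h^3 term (factor 2^3 = 8):
  (8·(-0.690337) − (-0.756200))/7 = -0.680928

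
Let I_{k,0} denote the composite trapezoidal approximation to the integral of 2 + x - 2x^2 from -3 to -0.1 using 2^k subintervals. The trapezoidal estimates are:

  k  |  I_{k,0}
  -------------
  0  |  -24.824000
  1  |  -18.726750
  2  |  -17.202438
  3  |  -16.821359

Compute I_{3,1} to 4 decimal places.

Richardson extrapolation on the trapezoidal column (denominator 4−1=3):
I_{3,1} = -16.821359 + (-16.821359 − (-17.202438))/3 = -16.694333

-16.6943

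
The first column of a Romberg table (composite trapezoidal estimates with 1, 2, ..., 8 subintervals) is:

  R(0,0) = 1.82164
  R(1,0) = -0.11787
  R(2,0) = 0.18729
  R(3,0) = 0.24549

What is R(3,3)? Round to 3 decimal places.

0.262

Richardson extrapolation on the trapezoidal column (denominator 4−1=3):
R(1,1) = -0.11787 + (-0.11787 − 1.82164)/3 = -0.76437
R(2,1) = (4·0.18729 − (-0.11787)) / 3 = 0.28901
R(3,1) = (4·0.24549 − 0.18729) / 3 = 0.26489
R(2,2) = (16·0.28901 − (-0.76437)) / 15 = 0.35924
R(3,2) = (16·0.26489 − 0.28901) / 15 = 0.26328
R(3,3) = (64·0.26328 − 0.35924) / 63 = 0.26176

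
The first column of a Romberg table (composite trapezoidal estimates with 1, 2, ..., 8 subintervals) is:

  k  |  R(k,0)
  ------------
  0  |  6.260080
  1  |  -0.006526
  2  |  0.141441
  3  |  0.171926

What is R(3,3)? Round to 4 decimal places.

Richardson extrapolation on the trapezoidal column (denominator 4−1=3):
R(1,1) = (4·(-0.006526) − 6.260080) / 3 = -2.095395
R(2,1) = 0.141441 + (0.141441 − (-0.006526))/3 = 0.190763
R(3,1) = (4·0.171926 − 0.141441) / 3 = 0.182088
R(2,2) = (16·0.190763 − (-2.095395)) / 15 = 0.343174
R(3,2) = (16·0.182088 − 0.190763) / 15 = 0.181510
R(3,3) = 0.181510 + (0.181510 − 0.343174)/63 = 0.178944

0.1789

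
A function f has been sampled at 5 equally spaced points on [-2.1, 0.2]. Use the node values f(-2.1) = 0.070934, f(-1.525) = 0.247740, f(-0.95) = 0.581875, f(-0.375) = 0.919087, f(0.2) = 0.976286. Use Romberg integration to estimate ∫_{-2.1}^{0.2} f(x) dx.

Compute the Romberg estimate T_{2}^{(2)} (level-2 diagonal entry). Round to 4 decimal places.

1.3200

T_{0}^{(0)} (trapezoid, 1 panel, h=2.3000): 1.204303
T_{1}^{(0)} (trapezoid, 2 panels, h=1.1500): 1.271308
T_{2}^{(0)} (trapezoid, 4 panels, h=0.5750): 1.306579
T_{1}^{(1)} = 1.271308 + (1.271308 − 1.204303)/3 = 1.293643
T_{2}^{(1)} = 1.306579 + (1.306579 − 1.271308)/3 = 1.318336
T_{2}^{(2)} = 1.318336 + (1.318336 − 1.293643)/15 = 1.319982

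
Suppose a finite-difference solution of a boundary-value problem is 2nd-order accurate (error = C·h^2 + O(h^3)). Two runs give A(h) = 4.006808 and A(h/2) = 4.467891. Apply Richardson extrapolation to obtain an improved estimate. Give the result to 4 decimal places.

Extrapolated value = (4·A(h/2) − A(h)) / (4 − 1)
= (4·4.467891 − 4.006808) / 3
= 13.864756 / 3 = 4.621585

4.6216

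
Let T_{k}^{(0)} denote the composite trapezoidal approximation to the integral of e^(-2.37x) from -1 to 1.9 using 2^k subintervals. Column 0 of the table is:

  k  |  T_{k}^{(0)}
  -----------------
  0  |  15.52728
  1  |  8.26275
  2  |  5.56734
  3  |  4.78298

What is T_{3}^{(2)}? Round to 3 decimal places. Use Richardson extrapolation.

T_{2}^{(1)} = (4·5.56734 − 8.26275) / 3 = 4.66887
T_{3}^{(1)} = 4.78298 + (4.78298 − 5.56734)/3 = 4.52153
T_{3}^{(2)} = (16·4.52153 − 4.66887) / 15 = 4.51171

4.512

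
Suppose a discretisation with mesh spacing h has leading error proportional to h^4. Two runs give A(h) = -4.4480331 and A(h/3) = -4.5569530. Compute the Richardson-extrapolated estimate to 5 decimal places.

The leading error scales as h^4; refining by a factor of 3 reduces it by 3^4 = 81.
Extrapolated value = (81·A(h/3) − A(h)) / (81 − 1)
= (81·(-4.5569530) − (-4.4480331)) / 80
= -364.6651599 / 80 = -4.5583145

-4.55831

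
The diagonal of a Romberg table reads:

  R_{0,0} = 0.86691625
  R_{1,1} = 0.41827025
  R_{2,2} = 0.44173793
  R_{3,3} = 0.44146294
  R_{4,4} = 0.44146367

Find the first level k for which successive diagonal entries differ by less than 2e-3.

|R_{1,1} − R_{0,0}| = 0.44864600 ≥ 2e-3
|R_{2,2} − R_{1,1}| = 0.02346768 ≥ 2e-3
|R_{3,3} − R_{2,2}| = 0.00027499 < 2e-3

k = 3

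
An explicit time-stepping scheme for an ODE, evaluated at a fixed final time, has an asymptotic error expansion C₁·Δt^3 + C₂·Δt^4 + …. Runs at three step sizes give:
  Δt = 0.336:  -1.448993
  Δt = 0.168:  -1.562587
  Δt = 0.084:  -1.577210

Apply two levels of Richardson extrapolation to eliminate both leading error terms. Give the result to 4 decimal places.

-1.5793

First eliminate the Δt^3 term (factor 2^3 = 8):
  B₁ = (8·(-1.562587) − (-1.448993))/7 = -1.578815
  B₂ = (8·(-1.577210) − (-1.562587))/7 = -1.579299
Then eliminate the Δt^4 term (factor 2^4 = 16):
  (16·(-1.579299) − (-1.578815))/15 = -1.579331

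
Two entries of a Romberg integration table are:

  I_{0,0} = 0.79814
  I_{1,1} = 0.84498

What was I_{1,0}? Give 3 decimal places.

From I_{1,1} = (4·I_{1,0} − I_{0,0})/3, solve for I_{1,0}:
4·I_{1,0} = 3·0.84498 + 0.79814 = 3.33308
I_{1,0} = 0.83327

0.833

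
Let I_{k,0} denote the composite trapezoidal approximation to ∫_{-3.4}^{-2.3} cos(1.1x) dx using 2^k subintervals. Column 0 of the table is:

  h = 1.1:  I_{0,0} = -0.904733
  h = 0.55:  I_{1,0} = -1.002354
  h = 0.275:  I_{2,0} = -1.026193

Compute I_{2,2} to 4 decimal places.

-1.0341

Richardson extrapolation on the trapezoidal column (denominator 4−1=3):
I_{1,1} = -1.002354 + (-1.002354 − (-0.904733))/3 = -1.034894
I_{2,1} = -1.026193 + (-1.026193 − (-1.002354))/3 = -1.034139
I_{2,2} = -1.034139 + (-1.034139 − (-1.034894))/15 = -1.034089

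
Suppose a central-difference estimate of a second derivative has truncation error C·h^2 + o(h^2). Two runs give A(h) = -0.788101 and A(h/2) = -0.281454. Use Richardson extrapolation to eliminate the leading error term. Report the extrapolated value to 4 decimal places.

The leading error scales as h^2; refining by a factor of 2 reduces it by 2^2 = 4.
Extrapolated value = (4·A(h/2) − A(h)) / (4 − 1)
= (4·(-0.281454) − (-0.788101)) / 3
= -0.337715 / 3 = -0.112572

-0.1126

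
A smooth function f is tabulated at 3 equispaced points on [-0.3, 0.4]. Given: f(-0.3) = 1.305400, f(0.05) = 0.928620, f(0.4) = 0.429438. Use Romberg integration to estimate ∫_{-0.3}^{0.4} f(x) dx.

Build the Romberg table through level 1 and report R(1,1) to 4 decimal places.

R(0,0) (trapezoid, 1 panel, h=0.7000): 0.607193
R(1,0) (trapezoid, 2 panels, h=0.3500): 0.628614
R(1,1) = 0.628614 + (0.628614 − 0.607193)/3 = 0.635754

0.6358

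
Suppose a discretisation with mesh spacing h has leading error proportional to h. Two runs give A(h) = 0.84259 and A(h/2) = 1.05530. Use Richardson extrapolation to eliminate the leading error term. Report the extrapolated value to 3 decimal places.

The leading error scales as h; refining by a factor of 2 reduces it by 2^1 = 2.
Extrapolated value = (2·A(h/2) − A(h)) / (2 − 1)
= (2·1.05530 − 0.84259) / 1
= 1.26801 / 1 = 1.26801

1.268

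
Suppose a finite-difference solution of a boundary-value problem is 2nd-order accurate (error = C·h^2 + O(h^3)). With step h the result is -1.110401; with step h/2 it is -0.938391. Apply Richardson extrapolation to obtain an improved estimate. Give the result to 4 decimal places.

-0.8811

The leading error scales as h^2; refining by a factor of 2 reduces it by 2^2 = 4.
Extrapolated value = (4·A(h/2) − A(h)) / (4 − 1)
= (4·(-0.938391) − (-1.110401)) / 3
= -2.643163 / 3 = -0.881054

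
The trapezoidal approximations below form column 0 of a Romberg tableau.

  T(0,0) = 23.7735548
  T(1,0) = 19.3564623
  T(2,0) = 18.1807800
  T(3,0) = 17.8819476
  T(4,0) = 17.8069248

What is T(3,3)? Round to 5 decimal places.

Richardson extrapolation on the trapezoidal column (denominator 4−1=3):
T(1,1) = (4·19.3564623 − 23.7735548) / 3 = 17.8840981
T(2,1) = 18.1807800 + (18.1807800 − 19.3564623)/3 = 17.7888859
T(3,1) = 17.8819476 + (17.8819476 − 18.1807800)/3 = 17.7823368
T(2,2) = 17.7888859 + (17.7888859 − 17.8840981)/15 = 17.7825384
T(3,2) = 17.7823368 + (17.7823368 − 17.7888859)/15 = 17.7819002
T(3,3) = (64·17.7819002 − 17.7825384) / 63 = 17.7818901

17.78189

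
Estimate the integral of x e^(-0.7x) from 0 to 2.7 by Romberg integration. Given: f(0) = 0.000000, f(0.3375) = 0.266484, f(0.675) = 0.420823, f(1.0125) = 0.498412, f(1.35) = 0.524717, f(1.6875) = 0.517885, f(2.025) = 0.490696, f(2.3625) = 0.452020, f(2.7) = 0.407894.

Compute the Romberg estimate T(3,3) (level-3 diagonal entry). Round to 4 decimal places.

1.1498

T(0,0) (trapezoid, 1 panel, h=2.7000): 0.550657
T(1,0) (trapezoid, 2 panels, h=1.3500): 0.983696
T(2,0) (trapezoid, 4 panels, h=0.6750): 1.107124
T(3,0) (trapezoid, 8 panels, h=0.3375): 1.139057
T(1,1) = 0.983696 + (0.983696 − 0.550657)/3 = 1.128042
T(2,1) = 1.107124 + (1.107124 − 0.983696)/3 = 1.148267
T(3,1) = 1.139057 + (1.139057 − 1.107124)/3 = 1.149701
T(2,2) = 1.148267 + (1.148267 − 1.128042)/15 = 1.149615
T(3,2) = 1.149701 + (1.149701 − 1.148267)/15 = 1.149797
T(3,3) = 1.149797 + (1.149797 − 1.149615)/63 = 1.149800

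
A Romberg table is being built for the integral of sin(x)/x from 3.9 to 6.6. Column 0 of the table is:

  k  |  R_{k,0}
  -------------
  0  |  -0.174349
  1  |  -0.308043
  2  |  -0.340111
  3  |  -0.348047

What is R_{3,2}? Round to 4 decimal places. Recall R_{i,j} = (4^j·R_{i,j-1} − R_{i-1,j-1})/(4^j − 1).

R_{2,1} = -0.340111 + (-0.340111 − (-0.308043))/3 = -0.350800
R_{3,1} = -0.348047 + (-0.348047 − (-0.340111))/3 = -0.350692
R_{3,2} = (16·(-0.350692) − (-0.350800)) / 15 = -0.350685

-0.3507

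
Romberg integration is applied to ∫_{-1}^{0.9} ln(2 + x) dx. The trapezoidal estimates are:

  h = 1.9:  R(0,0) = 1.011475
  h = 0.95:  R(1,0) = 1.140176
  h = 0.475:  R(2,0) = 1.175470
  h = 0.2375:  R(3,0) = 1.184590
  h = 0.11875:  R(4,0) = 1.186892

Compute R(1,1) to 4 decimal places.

1.1831

Richardson extrapolation on the trapezoidal column (denominator 4−1=3):
R(1,1) = (4·1.140176 − 1.011475) / 3 = 1.183076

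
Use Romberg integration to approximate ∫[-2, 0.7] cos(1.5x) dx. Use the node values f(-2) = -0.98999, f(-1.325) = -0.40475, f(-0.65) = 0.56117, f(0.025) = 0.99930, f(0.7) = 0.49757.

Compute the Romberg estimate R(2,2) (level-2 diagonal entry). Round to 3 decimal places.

R(0,0) (trapezoid, 1 panel, h=2.7000): -0.66477
R(1,0) (trapezoid, 2 panels, h=1.3500): 0.42520
R(2,0) (trapezoid, 4 panels, h=0.6750): 0.61392
R(1,1) = 0.42520 + (0.42520 − (-0.66477))/3 = 0.78852
R(2,1) = 0.61392 + (0.61392 − 0.42520)/3 = 0.67683
R(2,2) = 0.67683 + (0.67683 − 0.78852)/15 = 0.66938

0.669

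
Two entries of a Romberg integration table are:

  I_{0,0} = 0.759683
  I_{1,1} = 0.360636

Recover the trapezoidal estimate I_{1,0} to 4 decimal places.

0.4604

From I_{1,1} = (4·I_{1,0} − I_{0,0})/3, solve for I_{1,0}:
4·I_{1,0} = 3·0.360636 + 0.759683 = 1.841591
I_{1,0} = 0.460398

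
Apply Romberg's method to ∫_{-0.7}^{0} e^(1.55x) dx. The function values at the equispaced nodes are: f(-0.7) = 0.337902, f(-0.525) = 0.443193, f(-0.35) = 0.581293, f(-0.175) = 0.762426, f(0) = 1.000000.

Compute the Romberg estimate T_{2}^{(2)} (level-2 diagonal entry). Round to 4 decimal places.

T_{0}^{(0)} (trapezoid, 1 panel, h=0.7000): 0.468266
T_{1}^{(0)} (trapezoid, 2 panels, h=0.3500): 0.437585
T_{2}^{(0)} (trapezoid, 4 panels, h=0.1750): 0.429776
T_{1}^{(1)} = 0.437585 + (0.437585 − 0.468266)/3 = 0.427358
T_{2}^{(1)} = 0.429776 + (0.429776 − 0.437585)/3 = 0.427173
T_{2}^{(2)} = 0.427173 + (0.427173 − 0.427358)/15 = 0.427161

0.4272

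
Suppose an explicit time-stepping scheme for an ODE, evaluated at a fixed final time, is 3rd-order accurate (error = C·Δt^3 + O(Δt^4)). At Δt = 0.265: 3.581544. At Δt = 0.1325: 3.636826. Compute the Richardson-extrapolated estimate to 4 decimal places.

3.6447

The leading error scales as Δt^3; refining by a factor of 2 reduces it by 2^3 = 8.
Extrapolated value = (8·A(Δt/2) − A(Δt)) / (8 − 1)
= (8·3.636826 − 3.581544) / 7
= 25.513064 / 7 = 3.644723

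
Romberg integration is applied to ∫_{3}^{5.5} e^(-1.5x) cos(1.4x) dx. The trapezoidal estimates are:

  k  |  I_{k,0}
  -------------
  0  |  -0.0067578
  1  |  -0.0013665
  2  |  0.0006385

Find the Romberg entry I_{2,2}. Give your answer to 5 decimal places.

I_{1,1} = -0.0013665 + (-0.0013665 − (-0.0067578))/3 = 0.0004306
I_{2,1} = 0.0006385 + (0.0006385 − (-0.0013665))/3 = 0.0013068
I_{2,2} = (16·0.0013068 − 0.0004306) / 15 = 0.0013652

0.00137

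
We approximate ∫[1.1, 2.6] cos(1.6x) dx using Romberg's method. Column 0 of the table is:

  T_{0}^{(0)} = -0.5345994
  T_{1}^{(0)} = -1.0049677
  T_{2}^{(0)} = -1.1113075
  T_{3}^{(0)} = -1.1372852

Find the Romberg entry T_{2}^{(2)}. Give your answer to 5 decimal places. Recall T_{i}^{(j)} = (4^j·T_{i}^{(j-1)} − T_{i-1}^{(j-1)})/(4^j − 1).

T_{1}^{(1)} = -1.0049677 + (-1.0049677 − (-0.5345994))/3 = -1.1617571
T_{2}^{(1)} = (4·(-1.1113075) − (-1.0049677)) / 3 = -1.1467541
T_{2}^{(2)} = (16·(-1.1467541) − (-1.1617571)) / 15 = -1.1457539

-1.14575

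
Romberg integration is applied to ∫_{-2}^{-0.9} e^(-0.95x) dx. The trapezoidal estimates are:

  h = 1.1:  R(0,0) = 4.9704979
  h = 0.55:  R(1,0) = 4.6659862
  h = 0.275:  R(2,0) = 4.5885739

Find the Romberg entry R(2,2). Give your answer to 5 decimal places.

R(1,1) = 4.6659862 + (4.6659862 − 4.9704979)/3 = 4.5644823
R(2,1) = 4.5885739 + (4.5885739 − 4.6659862)/3 = 4.5627698
R(2,2) = 4.5627698 + (4.5627698 − 4.5644823)/15 = 4.5626556

4.56266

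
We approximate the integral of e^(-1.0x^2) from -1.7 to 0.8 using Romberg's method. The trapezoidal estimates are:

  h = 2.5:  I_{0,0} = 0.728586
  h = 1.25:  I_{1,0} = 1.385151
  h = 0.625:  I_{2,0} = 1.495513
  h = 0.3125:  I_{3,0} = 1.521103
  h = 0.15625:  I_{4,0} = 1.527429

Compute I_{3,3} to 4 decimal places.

Richardson extrapolation on the trapezoidal column (denominator 4−1=3):
I_{1,1} = 1.385151 + (1.385151 − 0.728586)/3 = 1.604006
I_{2,1} = 1.495513 + (1.495513 − 1.385151)/3 = 1.532300
I_{3,1} = (4·1.521103 − 1.495513) / 3 = 1.529633
I_{2,2} = (16·1.532300 − 1.604006) / 15 = 1.527520
I_{3,2} = (16·1.529633 − 1.532300) / 15 = 1.529455
I_{3,3} = (64·1.529455 − 1.527520) / 63 = 1.529486

1.5295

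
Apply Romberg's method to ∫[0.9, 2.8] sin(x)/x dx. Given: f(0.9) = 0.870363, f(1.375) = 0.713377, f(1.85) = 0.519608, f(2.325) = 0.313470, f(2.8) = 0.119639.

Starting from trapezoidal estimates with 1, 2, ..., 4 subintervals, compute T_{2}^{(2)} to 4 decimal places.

T_{0}^{(0)} (trapezoid, 1 panel, h=1.9000): 0.940502
T_{1}^{(0)} (trapezoid, 2 panels, h=0.9500): 0.963879
T_{2}^{(0)} (trapezoid, 4 panels, h=0.4750): 0.969692
T_{1}^{(1)} = 0.963879 + (0.963879 − 0.940502)/3 = 0.971671
T_{2}^{(1)} = 0.969692 + (0.969692 − 0.963879)/3 = 0.971630
T_{2}^{(2)} = 0.971630 + (0.971630 − 0.971671)/15 = 0.971627

0.9716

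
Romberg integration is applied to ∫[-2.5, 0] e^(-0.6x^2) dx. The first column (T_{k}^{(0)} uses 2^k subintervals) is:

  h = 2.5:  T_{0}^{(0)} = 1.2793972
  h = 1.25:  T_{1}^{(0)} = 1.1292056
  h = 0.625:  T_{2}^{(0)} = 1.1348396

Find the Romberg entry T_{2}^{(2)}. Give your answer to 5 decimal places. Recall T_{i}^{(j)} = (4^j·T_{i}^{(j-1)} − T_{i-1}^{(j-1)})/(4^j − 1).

1.14056

Richardson extrapolation on the trapezoidal column (denominator 4−1=3):
T_{1}^{(1)} = (4·1.1292056 − 1.2793972) / 3 = 1.0791417
T_{2}^{(1)} = 1.1348396 + (1.1348396 − 1.1292056)/3 = 1.1367176
T_{2}^{(2)} = 1.1367176 + (1.1367176 − 1.0791417)/15 = 1.1405560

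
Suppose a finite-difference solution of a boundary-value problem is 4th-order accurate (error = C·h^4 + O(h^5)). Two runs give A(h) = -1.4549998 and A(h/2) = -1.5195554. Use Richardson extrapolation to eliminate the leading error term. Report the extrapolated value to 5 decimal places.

-1.52386

The leading error scales as h^4; refining by a factor of 2 reduces it by 2^4 = 16.
Extrapolated value = (16·A(h/2) − A(h)) / (16 − 1)
= (16·(-1.5195554) − (-1.4549998)) / 15
= -22.8578866 / 15 = -1.5238591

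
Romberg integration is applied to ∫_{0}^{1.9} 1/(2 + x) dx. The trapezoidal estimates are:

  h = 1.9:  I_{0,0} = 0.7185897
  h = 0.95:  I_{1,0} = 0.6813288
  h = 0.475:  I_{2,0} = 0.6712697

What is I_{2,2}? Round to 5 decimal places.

Richardson extrapolation on the trapezoidal column (denominator 4−1=3):
I_{1,1} = 0.6813288 + (0.6813288 − 0.7185897)/3 = 0.6689085
I_{2,1} = 0.6712697 + (0.6712697 − 0.6813288)/3 = 0.6679167
I_{2,2} = 0.6679167 + (0.6679167 − 0.6689085)/15 = 0.6678506

0.66785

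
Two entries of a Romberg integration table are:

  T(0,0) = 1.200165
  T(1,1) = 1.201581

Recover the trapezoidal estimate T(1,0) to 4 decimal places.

From T(1,1) = (4·T(1,0) − T(0,0))/3, solve for T(1,0):
4·T(1,0) = 3·1.201581 + 1.200165 = 4.804908
T(1,0) = 1.201227

1.2012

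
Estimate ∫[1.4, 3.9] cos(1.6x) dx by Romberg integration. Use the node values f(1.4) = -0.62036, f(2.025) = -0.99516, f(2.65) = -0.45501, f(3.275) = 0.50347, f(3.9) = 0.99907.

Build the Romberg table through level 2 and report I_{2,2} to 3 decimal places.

I_{0,0} (trapezoid, 1 panel, h=2.5000): 0.47339
I_{1,0} (trapezoid, 2 panels, h=1.2500): -0.33207
I_{2,0} (trapezoid, 4 panels, h=0.6250): -0.47334
I_{1,1} = -0.33207 + (-0.33207 − 0.47339)/3 = -0.60056
I_{2,1} = -0.47334 + (-0.47334 − (-0.33207))/3 = -0.52043
I_{2,2} = -0.52043 + (-0.52043 − (-0.60056))/15 = -0.51509

-0.515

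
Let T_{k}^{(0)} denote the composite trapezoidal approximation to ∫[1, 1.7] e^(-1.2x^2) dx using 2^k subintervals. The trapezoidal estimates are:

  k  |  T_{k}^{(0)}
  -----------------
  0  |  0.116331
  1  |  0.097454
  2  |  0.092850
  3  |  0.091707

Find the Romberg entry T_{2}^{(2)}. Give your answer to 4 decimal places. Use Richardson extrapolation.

0.0913

Richardson extrapolation on the trapezoidal column (denominator 4−1=3):
T_{1}^{(1)} = (4·0.097454 − 0.116331) / 3 = 0.091162
T_{2}^{(1)} = 0.092850 + (0.092850 − 0.097454)/3 = 0.091315
T_{2}^{(2)} = 0.091315 + (0.091315 − 0.091162)/15 = 0.091325
(Column j=1 coincides with Simpson's rule on the same nodes.)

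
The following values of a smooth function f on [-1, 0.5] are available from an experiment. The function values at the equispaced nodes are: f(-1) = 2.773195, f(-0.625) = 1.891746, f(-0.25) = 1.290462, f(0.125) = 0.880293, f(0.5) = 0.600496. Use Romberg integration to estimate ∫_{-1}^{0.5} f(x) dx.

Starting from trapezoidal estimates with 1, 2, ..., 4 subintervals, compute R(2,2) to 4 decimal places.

R(0,0) (trapezoid, 1 panel, h=1.5000): 2.530268
R(1,0) (trapezoid, 2 panels, h=0.7500): 2.232981
R(2,0) (trapezoid, 4 panels, h=0.3750): 2.156005
R(1,1) = 2.232981 + (2.232981 − 2.530268)/3 = 2.133885
R(2,1) = 2.156005 + (2.156005 − 2.232981)/3 = 2.130346
R(2,2) = 2.130346 + (2.130346 − 2.133885)/15 = 2.130110

2.1301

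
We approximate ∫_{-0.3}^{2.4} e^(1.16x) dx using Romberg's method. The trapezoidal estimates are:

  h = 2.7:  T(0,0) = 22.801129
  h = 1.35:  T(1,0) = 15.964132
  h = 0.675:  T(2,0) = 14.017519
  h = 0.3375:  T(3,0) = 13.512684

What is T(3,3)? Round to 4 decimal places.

Richardson extrapolation on the trapezoidal column (denominator 4−1=3):
T(1,1) = 15.964132 + (15.964132 − 22.801129)/3 = 13.685133
T(2,1) = (4·14.017519 − 15.964132) / 3 = 13.368648
T(3,1) = 13.512684 + (13.512684 − 14.017519)/3 = 13.344406
T(2,2) = 13.368648 + (13.368648 − 13.685133)/15 = 13.347549
T(3,2) = 13.344406 + (13.344406 − 13.368648)/15 = 13.342790
T(3,3) = (64·13.342790 − 13.347549) / 63 = 13.342714

13.3427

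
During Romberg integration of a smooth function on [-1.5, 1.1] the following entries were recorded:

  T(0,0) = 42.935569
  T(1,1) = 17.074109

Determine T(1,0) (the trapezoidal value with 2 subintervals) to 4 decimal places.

From T(1,1) = (4·T(1,0) − T(0,0))/3, solve for T(1,0):
4·T(1,0) = 3·17.074109 + 42.935569 = 94.157896
T(1,0) = 23.539474

23.5395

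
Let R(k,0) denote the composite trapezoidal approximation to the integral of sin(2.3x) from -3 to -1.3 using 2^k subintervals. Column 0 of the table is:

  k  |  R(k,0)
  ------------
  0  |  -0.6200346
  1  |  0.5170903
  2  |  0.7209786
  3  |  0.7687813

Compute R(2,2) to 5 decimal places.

0.78180

Richardson extrapolation on the trapezoidal column (denominator 4−1=3):
R(1,1) = (4·0.5170903 − (-0.6200346)) / 3 = 0.8961319
R(2,1) = (4·0.7209786 − 0.5170903) / 3 = 0.7889414
R(2,2) = 0.7889414 + (0.7889414 − 0.8961319)/15 = 0.7817954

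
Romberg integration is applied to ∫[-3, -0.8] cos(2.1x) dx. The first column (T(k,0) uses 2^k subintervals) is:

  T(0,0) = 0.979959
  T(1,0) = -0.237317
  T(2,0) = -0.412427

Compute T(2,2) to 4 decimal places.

-0.4593

Richardson extrapolation on the trapezoidal column (denominator 4−1=3):
T(1,1) = (4·(-0.237317) − 0.979959) / 3 = -0.643076
T(2,1) = -0.412427 + (-0.412427 − (-0.237317))/3 = -0.470797
T(2,2) = -0.470797 + (-0.470797 − (-0.643076))/15 = -0.459312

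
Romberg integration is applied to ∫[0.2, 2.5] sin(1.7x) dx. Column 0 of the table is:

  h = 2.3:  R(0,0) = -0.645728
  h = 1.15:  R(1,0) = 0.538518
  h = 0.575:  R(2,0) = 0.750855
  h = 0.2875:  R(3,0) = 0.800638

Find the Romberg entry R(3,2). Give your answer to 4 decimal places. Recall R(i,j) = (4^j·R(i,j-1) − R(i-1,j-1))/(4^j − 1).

0.8169

R(2,1) = 0.750855 + (0.750855 − 0.538518)/3 = 0.821634
R(3,1) = 0.800638 + (0.800638 − 0.750855)/3 = 0.817232
R(3,2) = 0.817232 + (0.817232 − 0.821634)/15 = 0.816939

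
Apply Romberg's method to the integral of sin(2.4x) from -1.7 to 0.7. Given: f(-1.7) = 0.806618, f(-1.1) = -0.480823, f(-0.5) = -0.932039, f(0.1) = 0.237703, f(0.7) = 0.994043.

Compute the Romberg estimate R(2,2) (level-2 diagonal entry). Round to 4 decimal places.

-0.1696

R(0,0) (trapezoid, 1 panel, h=2.4000): 2.160793
R(1,0) (trapezoid, 2 panels, h=1.2000): -0.038050
R(2,0) (trapezoid, 4 panels, h=0.6000): -0.164897
R(1,1) = -0.038050 + (-0.038050 − 2.160793)/3 = -0.770998
R(2,1) = -0.164897 + (-0.164897 − (-0.038050))/3 = -0.207179
R(2,2) = -0.207179 + (-0.207179 − (-0.770998))/15 = -0.169591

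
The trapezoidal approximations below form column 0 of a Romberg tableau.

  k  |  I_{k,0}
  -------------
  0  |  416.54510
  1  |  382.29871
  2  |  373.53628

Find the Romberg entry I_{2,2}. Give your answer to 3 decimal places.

Richardson extrapolation on the trapezoidal column (denominator 4−1=3):
I_{1,1} = 382.29871 + (382.29871 − 416.54510)/3 = 370.88325
I_{2,1} = 373.53628 + (373.53628 − 382.29871)/3 = 370.61547
I_{2,2} = 370.61547 + (370.61547 − 370.88325)/15 = 370.59762
(Column j=1 coincides with Simpson's rule on the same nodes.)

370.598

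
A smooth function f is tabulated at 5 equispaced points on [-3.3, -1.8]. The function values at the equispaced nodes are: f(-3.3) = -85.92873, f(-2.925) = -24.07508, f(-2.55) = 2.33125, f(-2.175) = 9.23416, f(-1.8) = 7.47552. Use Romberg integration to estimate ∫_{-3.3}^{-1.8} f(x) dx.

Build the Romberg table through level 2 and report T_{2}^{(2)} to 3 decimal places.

-16.602

T_{0}^{(0)} (trapezoid, 1 panel, h=1.5000): -58.83991
T_{1}^{(0)} (trapezoid, 2 panels, h=0.7500): -27.67152
T_{2}^{(0)} (trapezoid, 4 panels, h=0.3750): -19.40110
T_{1}^{(1)} = -27.67152 + (-27.67152 − (-58.83991))/3 = -17.28206
T_{2}^{(1)} = -19.40110 + (-19.40110 − (-27.67152))/3 = -16.64429
T_{2}^{(2)} = -16.64429 + (-16.64429 − (-17.28206))/15 = -16.60177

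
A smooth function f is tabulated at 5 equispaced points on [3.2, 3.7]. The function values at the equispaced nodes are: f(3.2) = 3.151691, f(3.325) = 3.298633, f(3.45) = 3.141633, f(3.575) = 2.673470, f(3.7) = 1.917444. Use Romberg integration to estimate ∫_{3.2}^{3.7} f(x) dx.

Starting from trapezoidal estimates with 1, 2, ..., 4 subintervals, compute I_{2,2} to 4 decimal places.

1.4683

I_{0,0} (trapezoid, 1 panel, h=0.5000): 1.267284
I_{1,0} (trapezoid, 2 panels, h=0.2500): 1.419050
I_{2,0} (trapezoid, 4 panels, h=0.1250): 1.456038
I_{1,1} = 1.419050 + (1.419050 − 1.267284)/3 = 1.469639
I_{2,1} = 1.456038 + (1.456038 − 1.419050)/3 = 1.468367
I_{2,2} = 1.468367 + (1.468367 − 1.469639)/15 = 1.468282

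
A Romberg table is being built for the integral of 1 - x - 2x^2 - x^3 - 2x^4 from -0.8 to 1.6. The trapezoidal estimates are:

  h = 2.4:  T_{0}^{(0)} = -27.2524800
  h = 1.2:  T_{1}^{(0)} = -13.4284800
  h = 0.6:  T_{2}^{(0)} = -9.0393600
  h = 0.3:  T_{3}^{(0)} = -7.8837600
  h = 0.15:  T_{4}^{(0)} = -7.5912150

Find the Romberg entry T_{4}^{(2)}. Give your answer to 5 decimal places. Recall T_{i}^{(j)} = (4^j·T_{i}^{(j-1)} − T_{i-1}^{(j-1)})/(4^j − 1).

-7.49338

Richardson extrapolation on the trapezoidal column (denominator 4−1=3):
T_{3}^{(1)} = (4·(-7.8837600) − (-9.0393600)) / 3 = -7.4985600
T_{4}^{(1)} = (4·(-7.5912150) − (-7.8837600)) / 3 = -7.4937000
T_{4}^{(2)} = (16·(-7.4937000) − (-7.4985600)) / 15 = -7.4933760
(Column j=1 coincides with Simpson's rule on the same nodes.)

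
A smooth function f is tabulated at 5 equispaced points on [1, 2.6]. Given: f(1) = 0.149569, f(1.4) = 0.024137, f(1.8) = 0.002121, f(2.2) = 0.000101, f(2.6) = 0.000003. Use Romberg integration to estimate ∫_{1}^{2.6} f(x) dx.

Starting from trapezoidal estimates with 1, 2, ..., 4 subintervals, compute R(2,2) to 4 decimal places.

R(0,0) (trapezoid, 1 panel, h=1.6000): 0.119658
R(1,0) (trapezoid, 2 panels, h=0.8000): 0.061526
R(2,0) (trapezoid, 4 panels, h=0.4000): 0.040458
R(1,1) = 0.061526 + (0.061526 − 0.119658)/3 = 0.042149
R(2,1) = 0.040458 + (0.040458 − 0.061526)/3 = 0.033435
R(2,2) = 0.033435 + (0.033435 − 0.042149)/15 = 0.032854

0.0329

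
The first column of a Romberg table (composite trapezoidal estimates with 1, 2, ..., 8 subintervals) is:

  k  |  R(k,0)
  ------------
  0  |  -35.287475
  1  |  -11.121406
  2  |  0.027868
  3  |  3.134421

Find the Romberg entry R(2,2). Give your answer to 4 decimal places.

4.1983

Richardson extrapolation on the trapezoidal column (denominator 4−1=3):
R(1,1) = -11.121406 + (-11.121406 − (-35.287475))/3 = -3.066050
R(2,1) = 0.027868 + (0.027868 − (-11.121406))/3 = 3.744293
R(2,2) = (16·3.744293 − (-3.066050)) / 15 = 4.198316
(Column j=1 coincides with Simpson's rule on the same nodes.)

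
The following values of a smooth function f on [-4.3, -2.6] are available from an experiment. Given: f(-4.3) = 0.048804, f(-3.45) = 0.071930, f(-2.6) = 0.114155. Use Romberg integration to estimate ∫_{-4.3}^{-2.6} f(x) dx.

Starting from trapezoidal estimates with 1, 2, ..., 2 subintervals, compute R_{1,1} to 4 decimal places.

0.1277

R_{0,0} (trapezoid, 1 panel, h=1.7000): 0.138515
R_{1,0} (trapezoid, 2 panels, h=0.8500): 0.130398
R_{1,1} = 0.130398 + (0.130398 − 0.138515)/3 = 0.127692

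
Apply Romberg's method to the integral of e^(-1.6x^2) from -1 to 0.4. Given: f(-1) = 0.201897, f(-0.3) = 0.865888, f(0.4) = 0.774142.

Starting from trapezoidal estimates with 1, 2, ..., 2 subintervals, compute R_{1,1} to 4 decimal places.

1.0359

R_{0,0} (trapezoid, 1 panel, h=1.4000): 0.683227
R_{1,0} (trapezoid, 2 panels, h=0.7000): 0.947735
R_{1,1} = 0.947735 + (0.947735 − 0.683227)/3 = 1.035904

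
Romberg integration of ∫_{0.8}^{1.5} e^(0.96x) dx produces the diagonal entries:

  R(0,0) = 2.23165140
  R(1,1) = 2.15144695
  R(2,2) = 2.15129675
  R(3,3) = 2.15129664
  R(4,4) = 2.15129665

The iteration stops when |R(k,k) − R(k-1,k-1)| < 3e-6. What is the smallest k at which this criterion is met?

k = 3

|R(1,1) − R(0,0)| = 0.08020445 ≥ 3e-6
|R(2,2) − R(1,1)| = 0.00015020 ≥ 3e-6
|R(3,3) − R(2,2)| = 0.00000011 < 3e-6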